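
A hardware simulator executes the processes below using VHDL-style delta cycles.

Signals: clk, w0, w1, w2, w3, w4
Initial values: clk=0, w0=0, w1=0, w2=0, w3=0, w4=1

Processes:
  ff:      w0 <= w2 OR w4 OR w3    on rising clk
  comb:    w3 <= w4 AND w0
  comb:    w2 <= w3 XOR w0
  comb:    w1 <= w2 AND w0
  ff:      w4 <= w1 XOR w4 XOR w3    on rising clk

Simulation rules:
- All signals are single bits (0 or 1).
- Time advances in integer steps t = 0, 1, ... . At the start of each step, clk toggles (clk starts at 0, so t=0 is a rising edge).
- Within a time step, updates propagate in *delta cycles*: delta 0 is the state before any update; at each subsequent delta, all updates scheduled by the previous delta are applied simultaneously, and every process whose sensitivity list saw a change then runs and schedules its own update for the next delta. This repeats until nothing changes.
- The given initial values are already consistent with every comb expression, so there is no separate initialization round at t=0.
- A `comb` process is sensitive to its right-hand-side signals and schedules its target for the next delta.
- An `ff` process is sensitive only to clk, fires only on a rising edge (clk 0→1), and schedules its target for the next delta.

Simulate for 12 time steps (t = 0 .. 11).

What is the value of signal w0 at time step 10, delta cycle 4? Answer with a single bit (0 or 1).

t=0 Δ0: clk=0 w2=0 w1=0 w3=0 w0=0 w4=1
  Δ1: clk:0→1
  Δ2: w0:0→1
  Δ3: w2:0→1, w3:0→1
  Δ4: w2:1→0, w1:0→1
  Δ5: w1:1→0
  (5Δ to stable)
t=1 Δ0: clk=1 w2=0 w1=0 w3=1 w0=1 w4=1
  Δ1: clk:1→0
  (1Δ to stable)
t=2 Δ0: clk=0 w2=0 w1=0 w3=1 w0=1 w4=1
  Δ1: clk:0→1
  Δ2: w4:1→0
  Δ3: w3:1→0
  Δ4: w2:0→1
  Δ5: w1:0→1
  (5Δ to stable)
t=3 Δ0: clk=1 w2=1 w1=1 w3=0 w0=1 w4=0
  Δ1: clk:1→0
  (1Δ to stable)
t=4 Δ0: clk=0 w2=1 w1=1 w3=0 w0=1 w4=0
  Δ1: clk:0→1
  Δ2: w4:0→1
  Δ3: w3:0→1
  Δ4: w2:1→0
  Δ5: w1:1→0
  (5Δ to stable)
t=5 Δ0: clk=1 w2=0 w1=0 w3=1 w0=1 w4=1
  Δ1: clk:1→0
  (1Δ to stable)
t=6 Δ0: clk=0 w2=0 w1=0 w3=1 w0=1 w4=1
  Δ1: clk:0→1
  Δ2: w4:1→0
  Δ3: w3:1→0
  Δ4: w2:0→1
  Δ5: w1:0→1
  (5Δ to stable)
t=7 Δ0: clk=1 w2=1 w1=1 w3=0 w0=1 w4=0
  Δ1: clk:1→0
  (1Δ to stable)
t=8 Δ0: clk=0 w2=1 w1=1 w3=0 w0=1 w4=0
  Δ1: clk:0→1
  Δ2: w4:0→1
  Δ3: w3:0→1
  Δ4: w2:1→0
  Δ5: w1:1→0
  (5Δ to stable)
t=9 Δ0: clk=1 w2=0 w1=0 w3=1 w0=1 w4=1
  Δ1: clk:1→0
  (1Δ to stable)
t=10 Δ0: clk=0 w2=0 w1=0 w3=1 w0=1 w4=1
  Δ1: clk:0→1
  Δ2: w4:1→0
  Δ3: w3:1→0
  Δ4: w2:0→1
  Δ5: w1:0→1
  (5Δ to stable)
t=11 Δ0: clk=1 w2=1 w1=1 w3=0 w0=1 w4=0
  Δ1: clk:1→0
  (1Δ to stable)

1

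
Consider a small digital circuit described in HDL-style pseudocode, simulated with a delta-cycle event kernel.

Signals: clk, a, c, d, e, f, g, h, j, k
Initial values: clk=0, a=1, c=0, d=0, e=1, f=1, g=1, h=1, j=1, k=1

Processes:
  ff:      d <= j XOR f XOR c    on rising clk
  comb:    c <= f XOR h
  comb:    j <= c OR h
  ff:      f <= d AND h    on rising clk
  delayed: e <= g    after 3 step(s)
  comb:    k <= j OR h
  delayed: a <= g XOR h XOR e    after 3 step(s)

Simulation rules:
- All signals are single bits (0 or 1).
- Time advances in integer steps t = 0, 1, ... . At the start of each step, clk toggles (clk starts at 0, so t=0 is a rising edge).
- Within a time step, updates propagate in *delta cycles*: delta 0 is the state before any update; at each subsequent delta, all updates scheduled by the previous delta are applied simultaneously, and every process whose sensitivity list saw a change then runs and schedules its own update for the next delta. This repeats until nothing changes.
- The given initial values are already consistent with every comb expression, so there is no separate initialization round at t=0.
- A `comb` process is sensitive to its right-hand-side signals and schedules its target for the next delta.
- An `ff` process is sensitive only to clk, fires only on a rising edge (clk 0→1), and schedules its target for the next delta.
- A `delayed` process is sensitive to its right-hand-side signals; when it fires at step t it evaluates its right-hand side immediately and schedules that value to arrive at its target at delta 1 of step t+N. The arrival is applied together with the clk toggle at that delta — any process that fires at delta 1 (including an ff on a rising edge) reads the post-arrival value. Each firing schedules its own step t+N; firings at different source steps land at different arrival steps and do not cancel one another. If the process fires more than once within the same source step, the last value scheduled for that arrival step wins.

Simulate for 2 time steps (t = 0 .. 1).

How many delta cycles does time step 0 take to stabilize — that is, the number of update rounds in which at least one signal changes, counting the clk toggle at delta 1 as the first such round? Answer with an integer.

3

t=0 Δ0: g=1 j=1 clk=0 d=0 k=1 f=1 e=1 c=0 h=1 a=1
  Δ1: clk:0→1
  Δ2: f:1→0
  Δ3: c:0→1
  (3Δ to stable)
t=1 Δ0: g=1 j=1 clk=1 d=0 k=1 f=0 e=1 c=1 h=1 a=1
  Δ1: clk:1→0
  (1Δ to stable)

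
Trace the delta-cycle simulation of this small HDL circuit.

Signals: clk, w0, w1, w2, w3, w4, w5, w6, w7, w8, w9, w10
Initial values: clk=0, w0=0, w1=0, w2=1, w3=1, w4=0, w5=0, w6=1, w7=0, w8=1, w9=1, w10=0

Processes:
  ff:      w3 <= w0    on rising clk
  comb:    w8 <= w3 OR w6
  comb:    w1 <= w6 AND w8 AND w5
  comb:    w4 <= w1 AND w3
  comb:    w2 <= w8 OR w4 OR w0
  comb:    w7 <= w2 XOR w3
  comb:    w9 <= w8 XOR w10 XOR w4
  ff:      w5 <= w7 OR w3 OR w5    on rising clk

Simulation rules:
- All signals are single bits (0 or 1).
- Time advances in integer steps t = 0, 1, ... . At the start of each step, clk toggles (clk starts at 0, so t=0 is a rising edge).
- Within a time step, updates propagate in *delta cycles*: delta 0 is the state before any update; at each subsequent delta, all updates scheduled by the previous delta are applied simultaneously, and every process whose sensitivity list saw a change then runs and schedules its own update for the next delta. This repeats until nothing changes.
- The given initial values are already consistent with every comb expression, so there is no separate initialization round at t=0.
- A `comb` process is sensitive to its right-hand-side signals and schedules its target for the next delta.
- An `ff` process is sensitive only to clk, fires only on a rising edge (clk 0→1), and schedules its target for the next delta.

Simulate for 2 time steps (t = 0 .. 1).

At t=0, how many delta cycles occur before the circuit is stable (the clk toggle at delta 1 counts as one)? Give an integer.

3

[bits: w0,w3,w4,w6,w8,clk,w1,w5,w10,w9,w2,w7]
t=0: Δ0=010110000110 Δ1=010111000110 Δ2=000111010110 Δ3=000111110111 | 3Δ
t=1: Δ0=000111110111 Δ1=000110110111 | 1Δ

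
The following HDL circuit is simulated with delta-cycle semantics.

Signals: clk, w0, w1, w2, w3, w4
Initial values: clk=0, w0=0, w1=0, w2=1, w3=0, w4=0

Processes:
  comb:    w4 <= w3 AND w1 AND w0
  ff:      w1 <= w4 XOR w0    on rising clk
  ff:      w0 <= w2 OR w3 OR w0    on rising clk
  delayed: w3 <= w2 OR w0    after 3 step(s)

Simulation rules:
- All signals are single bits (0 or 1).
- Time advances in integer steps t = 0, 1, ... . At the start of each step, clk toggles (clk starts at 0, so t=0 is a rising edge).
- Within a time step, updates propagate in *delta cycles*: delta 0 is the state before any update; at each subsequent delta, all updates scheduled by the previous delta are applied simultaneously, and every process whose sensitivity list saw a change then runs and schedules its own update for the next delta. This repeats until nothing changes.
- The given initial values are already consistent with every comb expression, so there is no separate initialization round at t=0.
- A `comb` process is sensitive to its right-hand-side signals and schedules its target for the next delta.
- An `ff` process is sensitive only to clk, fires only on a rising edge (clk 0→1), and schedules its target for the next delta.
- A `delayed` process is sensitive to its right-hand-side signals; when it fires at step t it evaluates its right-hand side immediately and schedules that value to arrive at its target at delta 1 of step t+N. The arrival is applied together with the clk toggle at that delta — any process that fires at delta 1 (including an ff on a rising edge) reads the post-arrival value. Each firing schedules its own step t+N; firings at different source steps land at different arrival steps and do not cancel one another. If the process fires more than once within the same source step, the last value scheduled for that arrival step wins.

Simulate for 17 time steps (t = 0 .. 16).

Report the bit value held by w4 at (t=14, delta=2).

t=0 Δ0: clk=0 w1=0 w2=1 w3=0 w0=0 w4=0
  Δ1: clk:0→1
  Δ2: w0:0→1
  (2Δ to stable)
t=1 Δ0: clk=1 w1=0 w2=1 w3=0 w0=1 w4=0
  Δ1: clk:1→0
  (1Δ to stable)
t=2 Δ0: clk=0 w1=0 w2=1 w3=0 w0=1 w4=0
  Δ1: clk:0→1
  Δ2: w1:0→1
  (2Δ to stable)
t=3 Δ0: clk=1 w1=1 w2=1 w3=0 w0=1 w4=0
  Δ1: clk:1→0, w3:0→1
  Δ2: w4:0→1
  (2Δ to stable)
t=4 Δ0: clk=0 w1=1 w2=1 w3=1 w0=1 w4=1
  Δ1: clk:0→1
  Δ2: w1:1→0
  Δ3: w4:1→0
  (3Δ to stable)
t=5 Δ0: clk=1 w1=0 w2=1 w3=1 w0=1 w4=0
  Δ1: clk:1→0
  (1Δ to stable)
t=6 Δ0: clk=0 w1=0 w2=1 w3=1 w0=1 w4=0
  Δ1: clk:0→1
  Δ2: w1:0→1
  Δ3: w4:0→1
  (3Δ to stable)
t=7 Δ0: clk=1 w1=1 w2=1 w3=1 w0=1 w4=1
  Δ1: clk:1→0
  (1Δ to stable)
t=8 Δ0: clk=0 w1=1 w2=1 w3=1 w0=1 w4=1
  Δ1: clk:0→1
  Δ2: w1:1→0
  Δ3: w4:1→0
  (3Δ to stable)
t=9 Δ0: clk=1 w1=0 w2=1 w3=1 w0=1 w4=0
  Δ1: clk:1→0
  (1Δ to stable)
t=10 Δ0: clk=0 w1=0 w2=1 w3=1 w0=1 w4=0
  Δ1: clk:0→1
  Δ2: w1:0→1
  Δ3: w4:0→1
  (3Δ to stable)
t=11 Δ0: clk=1 w1=1 w2=1 w3=1 w0=1 w4=1
  Δ1: clk:1→0
  (1Δ to stable)
t=12 Δ0: clk=0 w1=1 w2=1 w3=1 w0=1 w4=1
  Δ1: clk:0→1
  Δ2: w1:1→0
  Δ3: w4:1→0
  (3Δ to stable)
t=13 Δ0: clk=1 w1=0 w2=1 w3=1 w0=1 w4=0
  Δ1: clk:1→0
  (1Δ to stable)
t=14 Δ0: clk=0 w1=0 w2=1 w3=1 w0=1 w4=0
  Δ1: clk:0→1
  Δ2: w1:0→1
  Δ3: w4:0→1
  (3Δ to stable)
t=15 Δ0: clk=1 w1=1 w2=1 w3=1 w0=1 w4=1
  Δ1: clk:1→0
  (1Δ to stable)
t=16 Δ0: clk=0 w1=1 w2=1 w3=1 w0=1 w4=1
  Δ1: clk:0→1
  Δ2: w1:1→0
  Δ3: w4:1→0
  (3Δ to stable)

0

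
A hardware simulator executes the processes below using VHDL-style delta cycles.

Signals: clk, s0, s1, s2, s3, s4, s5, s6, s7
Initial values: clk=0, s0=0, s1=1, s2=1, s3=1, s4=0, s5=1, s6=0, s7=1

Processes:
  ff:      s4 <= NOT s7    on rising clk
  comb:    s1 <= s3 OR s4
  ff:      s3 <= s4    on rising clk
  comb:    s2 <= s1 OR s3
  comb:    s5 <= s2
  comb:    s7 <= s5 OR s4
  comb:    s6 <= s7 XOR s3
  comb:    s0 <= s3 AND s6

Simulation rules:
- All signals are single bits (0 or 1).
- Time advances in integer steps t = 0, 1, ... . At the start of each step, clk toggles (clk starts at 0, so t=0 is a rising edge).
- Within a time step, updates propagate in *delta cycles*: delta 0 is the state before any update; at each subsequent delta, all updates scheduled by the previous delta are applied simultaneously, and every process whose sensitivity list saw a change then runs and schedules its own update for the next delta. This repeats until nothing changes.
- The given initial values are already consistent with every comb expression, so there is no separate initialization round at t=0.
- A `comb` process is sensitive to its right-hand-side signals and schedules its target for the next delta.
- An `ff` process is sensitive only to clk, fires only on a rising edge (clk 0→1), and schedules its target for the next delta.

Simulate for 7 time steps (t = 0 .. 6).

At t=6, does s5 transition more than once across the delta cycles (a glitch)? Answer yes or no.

no

t0.Δ0 s0=0 s4=0 s1=1 s5=1 s2=1 s3=1 clk=0 s6=0 s7=1
t0.Δ1 s0=0 s4=0 s1=1 s5=1 s2=1 s3=1 clk=1 s6=0 s7=1
t0.Δ2 s0=0 s4=0 s1=1 s5=1 s2=1 s3=0 clk=1 s6=0 s7=1
t0.Δ3 s0=0 s4=0 s1=0 s5=1 s2=1 s3=0 clk=1 s6=1 s7=1
t0.Δ4 s0=0 s4=0 s1=0 s5=1 s2=0 s3=0 clk=1 s6=1 s7=1
t0.Δ5 s0=0 s4=0 s1=0 s5=0 s2=0 s3=0 clk=1 s6=1 s7=1
t0.Δ6 s0=0 s4=0 s1=0 s5=0 s2=0 s3=0 clk=1 s6=1 s7=0
t0.Δ7 s0=0 s4=0 s1=0 s5=0 s2=0 s3=0 clk=1 s6=0 s7=0
t1.Δ0 s0=0 s4=0 s1=0 s5=0 s2=0 s3=0 clk=1 s6=0 s7=0
t1.Δ1 s0=0 s4=0 s1=0 s5=0 s2=0 s3=0 clk=0 s6=0 s7=0
t2.Δ0 s0=0 s4=0 s1=0 s5=0 s2=0 s3=0 clk=0 s6=0 s7=0
t2.Δ1 s0=0 s4=0 s1=0 s5=0 s2=0 s3=0 clk=1 s6=0 s7=0
t2.Δ2 s0=0 s4=1 s1=0 s5=0 s2=0 s3=0 clk=1 s6=0 s7=0
t2.Δ3 s0=0 s4=1 s1=1 s5=0 s2=0 s3=0 clk=1 s6=0 s7=1
t2.Δ4 s0=0 s4=1 s1=1 s5=0 s2=1 s3=0 clk=1 s6=1 s7=1
t2.Δ5 s0=0 s4=1 s1=1 s5=1 s2=1 s3=0 clk=1 s6=1 s7=1
t3.Δ0 s0=0 s4=1 s1=1 s5=1 s2=1 s3=0 clk=1 s6=1 s7=1
t3.Δ1 s0=0 s4=1 s1=1 s5=1 s2=1 s3=0 clk=0 s6=1 s7=1
t4.Δ0 s0=0 s4=1 s1=1 s5=1 s2=1 s3=0 clk=0 s6=1 s7=1
t4.Δ1 s0=0 s4=1 s1=1 s5=1 s2=1 s3=0 clk=1 s6=1 s7=1
t4.Δ2 s0=0 s4=0 s1=1 s5=1 s2=1 s3=1 clk=1 s6=1 s7=1
t4.Δ3 s0=1 s4=0 s1=1 s5=1 s2=1 s3=1 clk=1 s6=0 s7=1
t4.Δ4 s0=0 s4=0 s1=1 s5=1 s2=1 s3=1 clk=1 s6=0 s7=1
t5.Δ0 s0=0 s4=0 s1=1 s5=1 s2=1 s3=1 clk=1 s6=0 s7=1
t5.Δ1 s0=0 s4=0 s1=1 s5=1 s2=1 s3=1 clk=0 s6=0 s7=1
t6.Δ0 s0=0 s4=0 s1=1 s5=1 s2=1 s3=1 clk=0 s6=0 s7=1
t6.Δ1 s0=0 s4=0 s1=1 s5=1 s2=1 s3=1 clk=1 s6=0 s7=1
t6.Δ2 s0=0 s4=0 s1=1 s5=1 s2=1 s3=0 clk=1 s6=0 s7=1
t6.Δ3 s0=0 s4=0 s1=0 s5=1 s2=1 s3=0 clk=1 s6=1 s7=1
t6.Δ4 s0=0 s4=0 s1=0 s5=1 s2=0 s3=0 clk=1 s6=1 s7=1
t6.Δ5 s0=0 s4=0 s1=0 s5=0 s2=0 s3=0 clk=1 s6=1 s7=1
t6.Δ6 s0=0 s4=0 s1=0 s5=0 s2=0 s3=0 clk=1 s6=1 s7=0
t6.Δ7 s0=0 s4=0 s1=0 s5=0 s2=0 s3=0 clk=1 s6=0 s7=0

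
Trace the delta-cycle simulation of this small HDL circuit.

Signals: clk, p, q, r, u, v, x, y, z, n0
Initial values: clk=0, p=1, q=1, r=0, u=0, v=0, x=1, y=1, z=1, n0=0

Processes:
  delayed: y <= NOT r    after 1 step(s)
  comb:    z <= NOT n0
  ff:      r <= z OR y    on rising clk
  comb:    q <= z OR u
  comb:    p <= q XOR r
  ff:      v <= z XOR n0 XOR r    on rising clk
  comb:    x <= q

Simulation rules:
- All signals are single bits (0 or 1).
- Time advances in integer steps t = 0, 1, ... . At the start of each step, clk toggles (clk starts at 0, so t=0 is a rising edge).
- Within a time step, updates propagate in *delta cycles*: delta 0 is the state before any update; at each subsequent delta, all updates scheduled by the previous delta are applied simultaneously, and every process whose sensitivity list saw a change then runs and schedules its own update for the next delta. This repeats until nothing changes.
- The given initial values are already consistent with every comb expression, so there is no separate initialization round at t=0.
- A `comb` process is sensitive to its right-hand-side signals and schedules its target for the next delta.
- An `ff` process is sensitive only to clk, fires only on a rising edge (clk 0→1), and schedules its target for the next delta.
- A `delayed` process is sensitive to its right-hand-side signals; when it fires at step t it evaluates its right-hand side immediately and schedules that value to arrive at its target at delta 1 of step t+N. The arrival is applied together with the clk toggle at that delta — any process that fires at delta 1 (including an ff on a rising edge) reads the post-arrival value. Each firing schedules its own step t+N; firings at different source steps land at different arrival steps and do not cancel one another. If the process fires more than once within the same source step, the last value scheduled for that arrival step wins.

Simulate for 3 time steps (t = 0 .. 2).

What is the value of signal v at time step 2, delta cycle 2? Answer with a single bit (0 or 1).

t=0 Δ0: p=1 r=0 clk=0 x=1 n0=0 u=0 z=1 y=1 q=1 v=0
  Δ1: clk:0→1
  Δ2: r:0→1, v:0→1
  Δ3: p:1→0
  (3Δ to stable)
t=1 Δ0: p=0 r=1 clk=1 x=1 n0=0 u=0 z=1 y=1 q=1 v=1
  Δ1: clk:1→0, y:1→0
  (1Δ to stable)
t=2 Δ0: p=0 r=1 clk=0 x=1 n0=0 u=0 z=1 y=0 q=1 v=1
  Δ1: clk:0→1
  Δ2: v:1→0
  (2Δ to stable)

0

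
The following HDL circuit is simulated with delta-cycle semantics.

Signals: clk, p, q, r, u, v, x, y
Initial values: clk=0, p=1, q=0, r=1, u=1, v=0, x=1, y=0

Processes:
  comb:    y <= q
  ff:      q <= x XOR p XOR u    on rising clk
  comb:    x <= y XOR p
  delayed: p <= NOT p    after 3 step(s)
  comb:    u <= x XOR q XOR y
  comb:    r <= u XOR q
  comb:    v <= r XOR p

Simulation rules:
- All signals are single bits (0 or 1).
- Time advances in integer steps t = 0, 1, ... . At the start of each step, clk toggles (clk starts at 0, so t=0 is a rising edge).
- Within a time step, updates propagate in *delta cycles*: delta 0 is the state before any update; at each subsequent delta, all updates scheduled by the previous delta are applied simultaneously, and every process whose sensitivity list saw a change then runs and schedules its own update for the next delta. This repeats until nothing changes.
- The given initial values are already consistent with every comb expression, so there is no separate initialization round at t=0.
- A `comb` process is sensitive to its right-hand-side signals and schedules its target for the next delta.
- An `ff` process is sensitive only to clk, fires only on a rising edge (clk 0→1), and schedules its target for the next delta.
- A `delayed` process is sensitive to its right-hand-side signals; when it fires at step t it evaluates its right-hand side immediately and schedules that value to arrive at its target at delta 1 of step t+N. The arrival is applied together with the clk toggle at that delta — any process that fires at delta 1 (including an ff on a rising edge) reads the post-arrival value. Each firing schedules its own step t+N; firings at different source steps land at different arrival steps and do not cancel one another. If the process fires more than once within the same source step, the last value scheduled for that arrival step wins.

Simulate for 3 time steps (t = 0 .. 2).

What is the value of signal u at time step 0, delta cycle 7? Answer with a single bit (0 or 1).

t=0 Δ0: clk=0 u=1 x=1 q=0 v=0 y=0 r=1 p=1
  Δ1: clk:0→1
  Δ2: q:0→1
  Δ3: u:1→0, y:0→1, r:1→0
  Δ4: u:0→1, x:1→0, v:0→1, r:0→1
  Δ5: u:1→0, v:1→0, r:1→0
  Δ6: v:0→1, r:0→1
  Δ7: v:1→0
  (7Δ to stable)
t=1 Δ0: clk=1 u=0 x=0 q=1 v=0 y=1 r=1 p=1
  Δ1: clk:1→0
  (1Δ to stable)
t=2 Δ0: clk=0 u=0 x=0 q=1 v=0 y=1 r=1 p=1
  Δ1: clk:0→1
  (1Δ to stable)

0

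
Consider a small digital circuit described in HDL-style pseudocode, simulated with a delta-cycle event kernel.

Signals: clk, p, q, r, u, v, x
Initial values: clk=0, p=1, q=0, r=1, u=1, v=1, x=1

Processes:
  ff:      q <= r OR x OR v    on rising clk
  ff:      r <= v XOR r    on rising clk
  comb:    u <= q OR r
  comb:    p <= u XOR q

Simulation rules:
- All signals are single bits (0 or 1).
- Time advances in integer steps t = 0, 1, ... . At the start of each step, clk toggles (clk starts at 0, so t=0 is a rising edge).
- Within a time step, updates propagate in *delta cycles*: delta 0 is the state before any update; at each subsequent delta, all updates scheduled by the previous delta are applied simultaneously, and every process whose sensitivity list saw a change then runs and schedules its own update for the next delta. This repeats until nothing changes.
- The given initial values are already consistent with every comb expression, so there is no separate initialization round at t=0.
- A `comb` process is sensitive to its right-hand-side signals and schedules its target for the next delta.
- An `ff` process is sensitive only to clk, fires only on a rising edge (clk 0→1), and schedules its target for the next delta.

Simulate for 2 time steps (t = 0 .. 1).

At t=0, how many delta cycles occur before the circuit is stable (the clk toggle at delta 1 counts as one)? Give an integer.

3

t0.Δ0 v=1 u=1 r=1 x=1 q=0 clk=0 p=1
t0.Δ1 v=1 u=1 r=1 x=1 q=0 clk=1 p=1
t0.Δ2 v=1 u=1 r=0 x=1 q=1 clk=1 p=1
t0.Δ3 v=1 u=1 r=0 x=1 q=1 clk=1 p=0
t1.Δ0 v=1 u=1 r=0 x=1 q=1 clk=1 p=0
t1.Δ1 v=1 u=1 r=0 x=1 q=1 clk=0 p=0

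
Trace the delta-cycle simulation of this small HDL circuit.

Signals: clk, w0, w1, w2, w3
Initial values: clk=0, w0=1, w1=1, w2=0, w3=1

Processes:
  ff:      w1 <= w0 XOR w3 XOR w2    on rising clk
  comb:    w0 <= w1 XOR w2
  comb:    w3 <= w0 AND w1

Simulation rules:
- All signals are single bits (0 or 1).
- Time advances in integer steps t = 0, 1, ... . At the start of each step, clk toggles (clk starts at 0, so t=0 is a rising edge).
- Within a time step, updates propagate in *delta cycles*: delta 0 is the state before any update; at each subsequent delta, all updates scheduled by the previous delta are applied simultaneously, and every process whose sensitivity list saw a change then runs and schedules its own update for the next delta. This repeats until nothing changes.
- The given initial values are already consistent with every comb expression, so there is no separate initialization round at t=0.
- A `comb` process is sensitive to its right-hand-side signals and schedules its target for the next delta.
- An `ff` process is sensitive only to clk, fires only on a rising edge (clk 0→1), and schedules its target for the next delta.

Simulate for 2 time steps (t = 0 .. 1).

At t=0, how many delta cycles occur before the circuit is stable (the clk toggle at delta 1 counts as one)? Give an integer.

3

[bits: w1,clk,w0,w2,w3]
t=0: Δ0=10101 Δ1=11101 Δ2=01101 Δ3=01000 | 3Δ
t=1: Δ0=01000 Δ1=00000 | 1Δ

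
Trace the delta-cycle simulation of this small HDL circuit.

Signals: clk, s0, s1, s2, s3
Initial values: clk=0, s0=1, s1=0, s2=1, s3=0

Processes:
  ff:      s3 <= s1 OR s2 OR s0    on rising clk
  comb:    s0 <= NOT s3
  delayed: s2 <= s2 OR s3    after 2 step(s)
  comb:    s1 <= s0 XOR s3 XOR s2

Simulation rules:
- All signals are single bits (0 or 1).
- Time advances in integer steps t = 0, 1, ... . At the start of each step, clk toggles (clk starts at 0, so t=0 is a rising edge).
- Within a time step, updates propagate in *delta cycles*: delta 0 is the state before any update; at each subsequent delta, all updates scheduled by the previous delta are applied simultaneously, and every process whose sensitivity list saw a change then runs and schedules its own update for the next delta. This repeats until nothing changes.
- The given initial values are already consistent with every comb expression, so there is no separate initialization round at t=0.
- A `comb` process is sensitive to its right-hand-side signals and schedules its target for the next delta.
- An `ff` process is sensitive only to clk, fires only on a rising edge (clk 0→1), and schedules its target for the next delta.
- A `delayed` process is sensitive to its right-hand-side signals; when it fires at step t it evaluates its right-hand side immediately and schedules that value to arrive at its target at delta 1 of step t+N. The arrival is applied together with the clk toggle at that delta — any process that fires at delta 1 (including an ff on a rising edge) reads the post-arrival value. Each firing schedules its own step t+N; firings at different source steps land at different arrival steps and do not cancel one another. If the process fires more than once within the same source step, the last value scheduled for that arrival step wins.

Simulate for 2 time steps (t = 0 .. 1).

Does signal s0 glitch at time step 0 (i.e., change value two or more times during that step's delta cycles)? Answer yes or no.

no

[bits: s1,s0,s3,clk,s2]
t=0: Δ0=01001 Δ1=01011 Δ2=01111 Δ3=10111 Δ4=00111 | 4Δ
t=1: Δ0=00111 Δ1=00101 | 1Δ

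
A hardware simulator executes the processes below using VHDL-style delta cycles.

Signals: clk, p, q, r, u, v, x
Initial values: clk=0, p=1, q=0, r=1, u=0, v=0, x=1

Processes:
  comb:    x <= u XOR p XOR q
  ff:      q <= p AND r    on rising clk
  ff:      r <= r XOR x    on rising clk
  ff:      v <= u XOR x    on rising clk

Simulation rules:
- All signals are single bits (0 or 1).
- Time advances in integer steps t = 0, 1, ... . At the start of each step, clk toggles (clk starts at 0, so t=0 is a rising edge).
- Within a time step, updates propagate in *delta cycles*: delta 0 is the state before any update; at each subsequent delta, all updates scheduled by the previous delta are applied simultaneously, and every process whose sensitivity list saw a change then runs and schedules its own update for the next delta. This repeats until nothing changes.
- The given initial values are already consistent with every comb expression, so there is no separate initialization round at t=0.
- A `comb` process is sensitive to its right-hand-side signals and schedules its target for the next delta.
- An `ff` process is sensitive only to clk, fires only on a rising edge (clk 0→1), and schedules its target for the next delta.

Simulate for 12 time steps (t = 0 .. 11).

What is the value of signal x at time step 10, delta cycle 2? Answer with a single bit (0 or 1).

[bits: u,v,p,r,x,q,clk]
t=0: Δ0=0011100 Δ1=0011101 Δ2=0110111 Δ3=0110011 | 3Δ
t=1: Δ0=0110011 Δ1=0110010 | 1Δ
t=2: Δ0=0110010 Δ1=0110011 Δ2=0010001 Δ3=0010101 | 3Δ
t=3: Δ0=0010101 Δ1=0010100 | 1Δ
t=4: Δ0=0010100 Δ1=0010101 Δ2=0111101 | 2Δ
t=5: Δ0=0111101 Δ1=0111100 | 1Δ
t=6: Δ0=0111100 Δ1=0111101 Δ2=0110111 Δ3=0110011 | 3Δ
t=7: Δ0=0110011 Δ1=0110010 | 1Δ
t=8: Δ0=0110010 Δ1=0110011 Δ2=0010001 Δ3=0010101 | 3Δ
t=9: Δ0=0010101 Δ1=0010100 | 1Δ
t=10: Δ0=0010100 Δ1=0010101 Δ2=0111101 | 2Δ
t=11: Δ0=0111101 Δ1=0111100 | 1Δ

1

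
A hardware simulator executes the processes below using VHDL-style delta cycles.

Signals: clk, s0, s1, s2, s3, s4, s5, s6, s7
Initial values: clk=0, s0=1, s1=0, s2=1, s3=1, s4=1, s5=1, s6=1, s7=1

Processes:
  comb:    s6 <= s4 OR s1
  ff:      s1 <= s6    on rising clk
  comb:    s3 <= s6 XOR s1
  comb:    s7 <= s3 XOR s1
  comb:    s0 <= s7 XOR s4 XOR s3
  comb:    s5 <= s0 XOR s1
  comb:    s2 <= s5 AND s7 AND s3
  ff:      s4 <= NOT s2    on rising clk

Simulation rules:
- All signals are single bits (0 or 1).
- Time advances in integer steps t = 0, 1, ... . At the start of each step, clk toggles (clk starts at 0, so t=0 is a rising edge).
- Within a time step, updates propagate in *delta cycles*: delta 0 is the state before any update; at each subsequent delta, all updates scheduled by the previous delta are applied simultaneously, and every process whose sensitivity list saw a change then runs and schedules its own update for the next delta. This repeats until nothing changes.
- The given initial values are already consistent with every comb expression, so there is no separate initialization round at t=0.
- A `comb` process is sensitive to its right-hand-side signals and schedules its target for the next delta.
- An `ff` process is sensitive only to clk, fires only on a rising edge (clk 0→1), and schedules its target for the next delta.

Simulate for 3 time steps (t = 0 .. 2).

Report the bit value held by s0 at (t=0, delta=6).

[bits: s0,s7,s1,s5,s2,s3,s6,clk,s4]
t=0: Δ0=110111101 Δ1=110111111 Δ2=111111110 Δ3=001010110 Δ4=011100110 Δ5=111100110 Δ6=111000110 | 6Δ
t=1: Δ0=111000110 Δ1=111000100 | 1Δ
t=2: Δ0=111000100 Δ1=111000110 Δ2=111000111 Δ3=011000111 Δ4=011100111 | 4Δ

1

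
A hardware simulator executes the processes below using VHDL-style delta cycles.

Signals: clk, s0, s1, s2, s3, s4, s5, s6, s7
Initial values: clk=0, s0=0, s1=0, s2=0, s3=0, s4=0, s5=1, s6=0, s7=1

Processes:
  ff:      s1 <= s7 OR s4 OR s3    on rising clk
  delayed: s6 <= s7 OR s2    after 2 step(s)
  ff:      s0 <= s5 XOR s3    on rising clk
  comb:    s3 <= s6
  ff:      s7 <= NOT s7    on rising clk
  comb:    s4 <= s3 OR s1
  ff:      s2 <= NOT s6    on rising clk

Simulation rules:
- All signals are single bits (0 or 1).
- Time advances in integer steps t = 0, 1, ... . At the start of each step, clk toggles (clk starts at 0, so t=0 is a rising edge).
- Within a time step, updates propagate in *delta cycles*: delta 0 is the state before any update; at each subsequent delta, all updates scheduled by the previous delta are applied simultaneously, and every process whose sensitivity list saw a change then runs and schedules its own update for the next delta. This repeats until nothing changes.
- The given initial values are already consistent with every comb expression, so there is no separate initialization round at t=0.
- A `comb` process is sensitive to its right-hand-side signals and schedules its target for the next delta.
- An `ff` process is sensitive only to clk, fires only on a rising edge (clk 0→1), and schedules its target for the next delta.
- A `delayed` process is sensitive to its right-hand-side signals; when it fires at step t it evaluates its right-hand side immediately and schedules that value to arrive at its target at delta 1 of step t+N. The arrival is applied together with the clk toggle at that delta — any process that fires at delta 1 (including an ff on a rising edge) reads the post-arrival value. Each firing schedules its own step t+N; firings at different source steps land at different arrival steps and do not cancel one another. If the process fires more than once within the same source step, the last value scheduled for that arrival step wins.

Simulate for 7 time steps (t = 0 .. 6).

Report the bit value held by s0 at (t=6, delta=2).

0

[bits: s5,s6,s0,s4,s7,s1,clk,s2,s3]
t=0: Δ0=100010000 Δ1=100010100 Δ2=101001110 Δ3=101101110 | 3Δ
t=1: Δ0=101101110 Δ1=101101010 | 1Δ
t=2: Δ0=101101010 Δ1=111101110 Δ2=111111101 | 2Δ
t=3: Δ0=111111101 Δ1=111111001 | 1Δ
t=4: Δ0=111111001 Δ1=111111101 Δ2=110101101 | 2Δ
t=5: Δ0=110101101 Δ1=110101001 | 1Δ
t=6: Δ0=110101001 Δ1=100101101 Δ2=100111110 | 2Δ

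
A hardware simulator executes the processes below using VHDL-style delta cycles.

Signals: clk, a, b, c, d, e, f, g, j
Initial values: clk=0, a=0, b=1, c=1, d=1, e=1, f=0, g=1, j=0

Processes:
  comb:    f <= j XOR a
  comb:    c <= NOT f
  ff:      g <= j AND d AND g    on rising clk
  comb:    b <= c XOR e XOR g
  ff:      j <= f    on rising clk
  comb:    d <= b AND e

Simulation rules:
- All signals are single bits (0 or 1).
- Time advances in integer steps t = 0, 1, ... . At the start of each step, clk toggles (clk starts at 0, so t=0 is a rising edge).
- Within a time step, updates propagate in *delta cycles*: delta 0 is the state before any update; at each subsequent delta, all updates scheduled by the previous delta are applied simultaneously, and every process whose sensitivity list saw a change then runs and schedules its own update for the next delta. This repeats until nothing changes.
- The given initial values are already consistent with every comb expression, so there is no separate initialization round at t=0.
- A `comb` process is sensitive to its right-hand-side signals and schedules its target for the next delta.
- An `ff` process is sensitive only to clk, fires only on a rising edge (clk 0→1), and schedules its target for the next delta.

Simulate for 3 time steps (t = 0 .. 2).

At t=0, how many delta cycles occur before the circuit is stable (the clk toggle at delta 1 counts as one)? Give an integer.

t=0 Δ0: b=1 e=1 g=1 j=0 d=1 f=0 c=1 clk=0 a=0
  Δ1: clk:0→1
  Δ2: g:1→0
  Δ3: b:1→0
  Δ4: d:1→0
  (4Δ to stable)
t=1 Δ0: b=0 e=1 g=0 j=0 d=0 f=0 c=1 clk=1 a=0
  Δ1: clk:1→0
  (1Δ to stable)
t=2 Δ0: b=0 e=1 g=0 j=0 d=0 f=0 c=1 clk=0 a=0
  Δ1: clk:0→1
  (1Δ to stable)

4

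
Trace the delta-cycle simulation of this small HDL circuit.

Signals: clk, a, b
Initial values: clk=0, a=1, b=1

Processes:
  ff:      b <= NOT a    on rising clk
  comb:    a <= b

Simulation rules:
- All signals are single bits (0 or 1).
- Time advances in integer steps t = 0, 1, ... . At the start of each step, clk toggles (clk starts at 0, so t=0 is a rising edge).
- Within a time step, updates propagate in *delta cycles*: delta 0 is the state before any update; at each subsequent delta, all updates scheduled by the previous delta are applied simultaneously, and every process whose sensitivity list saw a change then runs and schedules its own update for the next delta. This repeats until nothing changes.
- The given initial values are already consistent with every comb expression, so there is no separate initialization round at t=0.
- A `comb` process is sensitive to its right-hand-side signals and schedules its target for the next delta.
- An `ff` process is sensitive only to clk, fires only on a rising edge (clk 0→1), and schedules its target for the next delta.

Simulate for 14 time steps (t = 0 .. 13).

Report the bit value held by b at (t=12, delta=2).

0

t0.Δ0 clk=0 a=1 b=1
t0.Δ1 clk=1 a=1 b=1
t0.Δ2 clk=1 a=1 b=0
t0.Δ3 clk=1 a=0 b=0
t1.Δ0 clk=1 a=0 b=0
t1.Δ1 clk=0 a=0 b=0
t2.Δ0 clk=0 a=0 b=0
t2.Δ1 clk=1 a=0 b=0
t2.Δ2 clk=1 a=0 b=1
t2.Δ3 clk=1 a=1 b=1
t3.Δ0 clk=1 a=1 b=1
t3.Δ1 clk=0 a=1 b=1
t4.Δ0 clk=0 a=1 b=1
t4.Δ1 clk=1 a=1 b=1
t4.Δ2 clk=1 a=1 b=0
t4.Δ3 clk=1 a=0 b=0
t5.Δ0 clk=1 a=0 b=0
t5.Δ1 clk=0 a=0 b=0
t6.Δ0 clk=0 a=0 b=0
t6.Δ1 clk=1 a=0 b=0
t6.Δ2 clk=1 a=0 b=1
t6.Δ3 clk=1 a=1 b=1
t7.Δ0 clk=1 a=1 b=1
t7.Δ1 clk=0 a=1 b=1
t8.Δ0 clk=0 a=1 b=1
t8.Δ1 clk=1 a=1 b=1
t8.Δ2 clk=1 a=1 b=0
t8.Δ3 clk=1 a=0 b=0
t9.Δ0 clk=1 a=0 b=0
t9.Δ1 clk=0 a=0 b=0
t10.Δ0 clk=0 a=0 b=0
t10.Δ1 clk=1 a=0 b=0
t10.Δ2 clk=1 a=0 b=1
t10.Δ3 clk=1 a=1 b=1
t11.Δ0 clk=1 a=1 b=1
t11.Δ1 clk=0 a=1 b=1
t12.Δ0 clk=0 a=1 b=1
t12.Δ1 clk=1 a=1 b=1
t12.Δ2 clk=1 a=1 b=0
t12.Δ3 clk=1 a=0 b=0
t13.Δ0 clk=1 a=0 b=0
t13.Δ1 clk=0 a=0 b=0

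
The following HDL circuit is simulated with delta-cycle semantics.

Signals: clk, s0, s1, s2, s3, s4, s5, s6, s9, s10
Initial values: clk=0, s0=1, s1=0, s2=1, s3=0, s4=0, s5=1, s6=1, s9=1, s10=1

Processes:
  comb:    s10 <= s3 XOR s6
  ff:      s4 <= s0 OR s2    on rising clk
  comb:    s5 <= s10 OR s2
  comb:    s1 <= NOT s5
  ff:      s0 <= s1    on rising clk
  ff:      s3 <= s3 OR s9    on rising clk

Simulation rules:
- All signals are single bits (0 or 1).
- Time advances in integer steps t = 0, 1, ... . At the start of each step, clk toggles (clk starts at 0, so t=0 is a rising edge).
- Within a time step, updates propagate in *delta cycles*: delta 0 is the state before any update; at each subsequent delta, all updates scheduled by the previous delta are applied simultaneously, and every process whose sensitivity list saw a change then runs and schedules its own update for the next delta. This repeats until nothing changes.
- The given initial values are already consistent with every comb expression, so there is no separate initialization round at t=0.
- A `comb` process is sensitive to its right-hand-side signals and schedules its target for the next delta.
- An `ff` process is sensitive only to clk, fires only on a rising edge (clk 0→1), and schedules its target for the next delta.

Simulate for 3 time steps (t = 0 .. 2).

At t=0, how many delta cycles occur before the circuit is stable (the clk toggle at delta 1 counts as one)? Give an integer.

t0.Δ0 s6=1 s1=0 s4=0 clk=0 s0=1 s5=1 s3=0 s2=1 s10=1 s9=1
t0.Δ1 s6=1 s1=0 s4=0 clk=1 s0=1 s5=1 s3=0 s2=1 s10=1 s9=1
t0.Δ2 s6=1 s1=0 s4=1 clk=1 s0=0 s5=1 s3=1 s2=1 s10=1 s9=1
t0.Δ3 s6=1 s1=0 s4=1 clk=1 s0=0 s5=1 s3=1 s2=1 s10=0 s9=1
t1.Δ0 s6=1 s1=0 s4=1 clk=1 s0=0 s5=1 s3=1 s2=1 s10=0 s9=1
t1.Δ1 s6=1 s1=0 s4=1 clk=0 s0=0 s5=1 s3=1 s2=1 s10=0 s9=1
t2.Δ0 s6=1 s1=0 s4=1 clk=0 s0=0 s5=1 s3=1 s2=1 s10=0 s9=1
t2.Δ1 s6=1 s1=0 s4=1 clk=1 s0=0 s5=1 s3=1 s2=1 s10=0 s9=1

3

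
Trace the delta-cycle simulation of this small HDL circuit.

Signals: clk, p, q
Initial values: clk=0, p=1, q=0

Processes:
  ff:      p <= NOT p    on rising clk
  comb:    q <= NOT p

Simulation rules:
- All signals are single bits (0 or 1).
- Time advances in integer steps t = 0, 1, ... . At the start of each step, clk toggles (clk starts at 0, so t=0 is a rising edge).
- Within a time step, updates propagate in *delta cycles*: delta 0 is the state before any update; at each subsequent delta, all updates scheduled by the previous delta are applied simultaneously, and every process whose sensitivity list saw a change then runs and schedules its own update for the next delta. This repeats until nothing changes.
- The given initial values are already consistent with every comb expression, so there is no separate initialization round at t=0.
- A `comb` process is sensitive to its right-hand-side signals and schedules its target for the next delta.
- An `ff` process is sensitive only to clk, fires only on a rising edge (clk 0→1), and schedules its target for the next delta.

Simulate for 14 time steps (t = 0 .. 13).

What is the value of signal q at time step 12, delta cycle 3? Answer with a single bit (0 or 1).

1

t0.Δ0 p=1 q=0 clk=0
t0.Δ1 p=1 q=0 clk=1
t0.Δ2 p=0 q=0 clk=1
t0.Δ3 p=0 q=1 clk=1
t1.Δ0 p=0 q=1 clk=1
t1.Δ1 p=0 q=1 clk=0
t2.Δ0 p=0 q=1 clk=0
t2.Δ1 p=0 q=1 clk=1
t2.Δ2 p=1 q=1 clk=1
t2.Δ3 p=1 q=0 clk=1
t3.Δ0 p=1 q=0 clk=1
t3.Δ1 p=1 q=0 clk=0
t4.Δ0 p=1 q=0 clk=0
t4.Δ1 p=1 q=0 clk=1
t4.Δ2 p=0 q=0 clk=1
t4.Δ3 p=0 q=1 clk=1
t5.Δ0 p=0 q=1 clk=1
t5.Δ1 p=0 q=1 clk=0
t6.Δ0 p=0 q=1 clk=0
t6.Δ1 p=0 q=1 clk=1
t6.Δ2 p=1 q=1 clk=1
t6.Δ3 p=1 q=0 clk=1
t7.Δ0 p=1 q=0 clk=1
t7.Δ1 p=1 q=0 clk=0
t8.Δ0 p=1 q=0 clk=0
t8.Δ1 p=1 q=0 clk=1
t8.Δ2 p=0 q=0 clk=1
t8.Δ3 p=0 q=1 clk=1
t9.Δ0 p=0 q=1 clk=1
t9.Δ1 p=0 q=1 clk=0
t10.Δ0 p=0 q=1 clk=0
t10.Δ1 p=0 q=1 clk=1
t10.Δ2 p=1 q=1 clk=1
t10.Δ3 p=1 q=0 clk=1
t11.Δ0 p=1 q=0 clk=1
t11.Δ1 p=1 q=0 clk=0
t12.Δ0 p=1 q=0 clk=0
t12.Δ1 p=1 q=0 clk=1
t12.Δ2 p=0 q=0 clk=1
t12.Δ3 p=0 q=1 clk=1
t13.Δ0 p=0 q=1 clk=1
t13.Δ1 p=0 q=1 clk=0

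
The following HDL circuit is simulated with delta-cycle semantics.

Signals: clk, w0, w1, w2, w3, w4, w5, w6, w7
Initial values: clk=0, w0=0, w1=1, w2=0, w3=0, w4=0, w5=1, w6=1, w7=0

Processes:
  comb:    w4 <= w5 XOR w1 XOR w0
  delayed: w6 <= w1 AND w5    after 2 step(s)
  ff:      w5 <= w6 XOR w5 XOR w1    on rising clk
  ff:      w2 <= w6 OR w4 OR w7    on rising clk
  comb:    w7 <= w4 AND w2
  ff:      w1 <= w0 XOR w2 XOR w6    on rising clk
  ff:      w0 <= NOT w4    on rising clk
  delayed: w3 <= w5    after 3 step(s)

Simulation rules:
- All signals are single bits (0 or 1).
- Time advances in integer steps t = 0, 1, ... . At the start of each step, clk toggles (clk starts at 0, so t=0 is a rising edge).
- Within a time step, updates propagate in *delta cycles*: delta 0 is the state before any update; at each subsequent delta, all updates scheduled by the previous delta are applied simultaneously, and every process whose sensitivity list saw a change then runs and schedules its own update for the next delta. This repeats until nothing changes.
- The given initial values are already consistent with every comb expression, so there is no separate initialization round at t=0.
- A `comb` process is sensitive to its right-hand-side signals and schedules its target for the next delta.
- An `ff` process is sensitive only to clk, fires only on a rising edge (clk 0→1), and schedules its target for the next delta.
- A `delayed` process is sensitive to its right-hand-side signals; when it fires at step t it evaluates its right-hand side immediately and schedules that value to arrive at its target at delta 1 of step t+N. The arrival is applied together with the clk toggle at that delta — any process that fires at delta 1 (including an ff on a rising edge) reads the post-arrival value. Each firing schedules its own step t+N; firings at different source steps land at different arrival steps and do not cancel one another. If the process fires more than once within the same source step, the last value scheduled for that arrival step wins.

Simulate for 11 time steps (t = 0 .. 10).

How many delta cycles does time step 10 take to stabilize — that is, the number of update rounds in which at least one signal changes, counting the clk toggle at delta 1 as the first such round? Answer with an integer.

3

[bits: w1,w4,w2,clk,w0,w7,w5,w6,w3]
t=0: Δ0=100000110 Δ1=100100110 Δ2=101110110 Δ3=111110110 Δ4=111111110 | 4Δ
t=1: Δ0=111111110 Δ1=111011110 | 1Δ
t=2: Δ0=111011110 Δ1=111111110 Δ2=111101110 Δ3=101101110 Δ4=101100110 | 4Δ
t=3: Δ0=101100110 Δ1=101000110 | 1Δ
t=4: Δ0=101000110 Δ1=101100110 Δ2=001110110 | 2Δ
t=5: Δ0=001110110 Δ1=001010110 | 1Δ
t=6: Δ0=001010110 Δ1=001110100 Δ2=000110100 | 2Δ
t=7: Δ0=000110100 Δ1=000010100 | 1Δ
t=8: Δ0=000010100 Δ1=000110100 Δ2=100110100 Δ3=110110100 | 3Δ
t=9: Δ0=110110100 Δ1=110010100 | 1Δ
t=10: Δ0=110010100 Δ1=110110110 Δ2=011100110 Δ3=011101110 | 3Δ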